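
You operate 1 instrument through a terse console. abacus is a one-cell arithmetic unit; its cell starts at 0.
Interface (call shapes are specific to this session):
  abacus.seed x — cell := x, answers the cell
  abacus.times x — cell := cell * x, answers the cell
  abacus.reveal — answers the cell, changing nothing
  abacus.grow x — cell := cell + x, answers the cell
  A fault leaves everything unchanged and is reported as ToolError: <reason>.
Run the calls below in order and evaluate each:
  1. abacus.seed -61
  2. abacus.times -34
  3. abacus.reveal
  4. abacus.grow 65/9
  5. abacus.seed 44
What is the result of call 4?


·→ seed(x=-61)
·← -61
·→ times(x=-34)
·← 2074
·→ reveal()
·← 2074
·→ grow(x=65/9)
·← 18731/9
·→ seed(x=44)
·← 44

Answer: 18731/9


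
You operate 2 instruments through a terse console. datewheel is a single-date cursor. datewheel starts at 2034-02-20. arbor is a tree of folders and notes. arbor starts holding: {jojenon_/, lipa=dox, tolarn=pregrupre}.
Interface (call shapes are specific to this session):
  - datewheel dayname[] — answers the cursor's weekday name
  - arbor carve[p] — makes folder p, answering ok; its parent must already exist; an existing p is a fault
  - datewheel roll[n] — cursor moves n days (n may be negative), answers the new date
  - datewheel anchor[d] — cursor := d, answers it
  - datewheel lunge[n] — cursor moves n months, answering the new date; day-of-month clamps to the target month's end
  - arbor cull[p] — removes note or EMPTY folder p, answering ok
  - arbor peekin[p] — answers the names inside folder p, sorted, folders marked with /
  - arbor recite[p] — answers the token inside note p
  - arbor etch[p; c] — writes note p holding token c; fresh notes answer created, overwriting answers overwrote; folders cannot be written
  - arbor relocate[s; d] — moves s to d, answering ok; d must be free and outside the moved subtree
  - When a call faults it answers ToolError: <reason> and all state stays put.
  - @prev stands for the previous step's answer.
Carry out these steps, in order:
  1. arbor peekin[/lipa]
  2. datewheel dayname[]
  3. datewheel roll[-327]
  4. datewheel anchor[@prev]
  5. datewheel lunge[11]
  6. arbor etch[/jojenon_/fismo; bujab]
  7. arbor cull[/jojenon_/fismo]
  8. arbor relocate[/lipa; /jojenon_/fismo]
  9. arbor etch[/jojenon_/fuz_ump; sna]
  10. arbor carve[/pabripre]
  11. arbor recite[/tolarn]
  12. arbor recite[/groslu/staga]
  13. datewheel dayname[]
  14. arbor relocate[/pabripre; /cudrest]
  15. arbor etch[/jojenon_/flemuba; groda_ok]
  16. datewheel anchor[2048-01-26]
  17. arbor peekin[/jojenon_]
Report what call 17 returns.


>>> arbor peekin p→/lipa
:: ToolError: not a directory
>>> datewheel dayname
:: Monday
>>> datewheel roll n→-327
:: 2033-03-30
>>> datewheel anchor d→@prev
:: 2033-03-30
>>> datewheel lunge n→11
:: 2034-02-28
>>> arbor etch p→/jojenon_/fismo c→bujab
:: created
>>> arbor cull p→/jojenon_/fismo
:: ok
>>> arbor relocate s→/lipa d→/jojenon_/fismo
:: ok
>>> arbor etch p→/jojenon_/fuz_ump c→sna
:: created
>>> arbor carve p→/pabripre
:: ok
>>> arbor recite p→/tolarn
:: pregrupre
>>> arbor recite p→/groslu/staga
:: ToolError: not found
>>> datewheel dayname
:: Tuesday
>>> arbor relocate s→/pabripre d→/cudrest
:: ok
>>> arbor etch p→/jojenon_/flemuba c→groda_ok
:: created
>>> datewheel anchor d→2048-01-26
:: 2048-01-26
>>> arbor peekin p→/jojenon_
:: [fismo, flemuba, fuz_ump]

Answer: [fismo, flemuba, fuz_ump]


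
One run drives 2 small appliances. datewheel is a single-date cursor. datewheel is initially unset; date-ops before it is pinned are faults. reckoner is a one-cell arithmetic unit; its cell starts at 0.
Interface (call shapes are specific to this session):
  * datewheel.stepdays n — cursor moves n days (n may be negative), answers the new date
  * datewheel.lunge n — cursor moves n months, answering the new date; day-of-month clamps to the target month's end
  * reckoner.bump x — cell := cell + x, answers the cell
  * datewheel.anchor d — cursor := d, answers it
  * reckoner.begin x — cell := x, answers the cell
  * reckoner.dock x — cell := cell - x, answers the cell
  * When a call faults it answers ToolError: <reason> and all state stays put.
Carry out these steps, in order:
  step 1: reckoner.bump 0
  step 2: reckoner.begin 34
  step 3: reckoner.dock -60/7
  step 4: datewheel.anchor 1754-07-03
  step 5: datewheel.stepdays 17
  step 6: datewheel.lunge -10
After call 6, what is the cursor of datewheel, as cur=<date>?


-> reckoner.bump(0)
<- 0
-> reckoner.begin(34)
<- 34
-> reckoner.dock(-60/7)
<- 298/7
-> datewheel.anchor(1754-07-03)
<- 1754-07-03
-> datewheel.stepdays(17)
<- 1754-07-20
-> datewheel.lunge(-10)
<- 1753-09-20

Answer: cur=1753-09-20


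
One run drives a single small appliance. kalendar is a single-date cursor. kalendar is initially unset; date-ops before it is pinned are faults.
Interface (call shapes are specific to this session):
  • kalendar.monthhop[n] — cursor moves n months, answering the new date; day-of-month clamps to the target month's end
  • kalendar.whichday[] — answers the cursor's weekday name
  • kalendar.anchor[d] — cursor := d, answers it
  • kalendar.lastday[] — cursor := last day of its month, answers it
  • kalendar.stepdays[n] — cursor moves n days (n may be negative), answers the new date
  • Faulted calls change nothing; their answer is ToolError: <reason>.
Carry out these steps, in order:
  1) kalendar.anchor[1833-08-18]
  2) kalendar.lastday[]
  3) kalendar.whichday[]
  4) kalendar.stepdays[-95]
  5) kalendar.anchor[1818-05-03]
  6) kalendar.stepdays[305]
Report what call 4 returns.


! kalendar.anchor(d→1833-08-18) : 1833-08-18
! kalendar.lastday() : 1833-08-31
! kalendar.whichday() : Saturday
! kalendar.stepdays(n→-95) : 1833-05-28
! kalendar.anchor(d→1818-05-03) : 1818-05-03
! kalendar.stepdays(n→305) : 1819-03-04

Answer: 1833-05-28


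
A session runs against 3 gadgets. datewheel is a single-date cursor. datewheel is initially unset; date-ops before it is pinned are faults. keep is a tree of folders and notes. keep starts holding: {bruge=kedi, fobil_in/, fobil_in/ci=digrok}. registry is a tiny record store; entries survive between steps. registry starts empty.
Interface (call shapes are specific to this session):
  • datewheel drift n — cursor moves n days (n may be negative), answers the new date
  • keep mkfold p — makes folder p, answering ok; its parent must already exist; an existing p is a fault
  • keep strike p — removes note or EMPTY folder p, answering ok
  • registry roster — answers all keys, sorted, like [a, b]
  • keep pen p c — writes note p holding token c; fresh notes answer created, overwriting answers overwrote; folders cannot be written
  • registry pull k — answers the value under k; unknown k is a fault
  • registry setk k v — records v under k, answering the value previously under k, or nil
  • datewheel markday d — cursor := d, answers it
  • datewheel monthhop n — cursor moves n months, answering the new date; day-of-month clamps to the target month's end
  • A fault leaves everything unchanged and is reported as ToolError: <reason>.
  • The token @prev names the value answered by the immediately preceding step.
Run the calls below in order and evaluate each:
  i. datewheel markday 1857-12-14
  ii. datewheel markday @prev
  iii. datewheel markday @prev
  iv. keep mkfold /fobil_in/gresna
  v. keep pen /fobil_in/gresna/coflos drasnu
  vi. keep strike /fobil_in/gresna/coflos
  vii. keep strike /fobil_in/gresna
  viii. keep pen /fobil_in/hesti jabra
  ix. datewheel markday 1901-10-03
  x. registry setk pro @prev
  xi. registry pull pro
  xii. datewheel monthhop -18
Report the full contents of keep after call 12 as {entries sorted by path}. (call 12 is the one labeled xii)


% datewheel markday d: 1857-12-14
:: 1857-12-14
% datewheel markday d: @prev
:: 1857-12-14
% datewheel markday d: @prev
:: 1857-12-14
% keep mkfold p: /fobil_in/gresna
:: ok
% keep pen p: /fobil_in/gresna/coflos c: drasnu
:: created
% keep strike p: /fobil_in/gresna/coflos
:: ok
% keep strike p: /fobil_in/gresna
:: ok
% keep pen p: /fobil_in/hesti c: jabra
:: created
% datewheel markday d: 1901-10-03
:: 1901-10-03
% registry setk k: pro v: @prev
:: nil
% registry pull k: pro
:: 1901-10-03
% datewheel monthhop n: -18
:: 1900-04-03

Answer: {bruge=kedi, fobil_in/, fobil_in/ci=digrok, fobil_in/hesti=jabra}


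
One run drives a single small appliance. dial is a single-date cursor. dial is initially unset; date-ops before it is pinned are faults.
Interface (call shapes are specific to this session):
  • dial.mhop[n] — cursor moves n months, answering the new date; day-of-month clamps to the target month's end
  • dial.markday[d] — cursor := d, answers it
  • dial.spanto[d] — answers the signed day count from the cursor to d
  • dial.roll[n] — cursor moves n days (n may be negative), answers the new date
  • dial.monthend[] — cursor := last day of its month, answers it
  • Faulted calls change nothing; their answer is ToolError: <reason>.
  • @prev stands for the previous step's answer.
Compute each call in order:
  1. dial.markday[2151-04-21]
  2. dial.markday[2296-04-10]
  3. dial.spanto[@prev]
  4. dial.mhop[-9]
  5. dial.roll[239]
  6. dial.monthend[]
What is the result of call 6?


# dial.markday(d='2151-04-21') -> 2151-04-21
# dial.markday(d='2296-04-10') -> 2296-04-10
# dial.spanto(d='@prev') -> 0
# dial.mhop(n='-9') -> 2295-07-10
# dial.roll(n='239') -> 2296-03-05
# dial.monthend() -> 2296-03-31

Answer: 2296-03-31


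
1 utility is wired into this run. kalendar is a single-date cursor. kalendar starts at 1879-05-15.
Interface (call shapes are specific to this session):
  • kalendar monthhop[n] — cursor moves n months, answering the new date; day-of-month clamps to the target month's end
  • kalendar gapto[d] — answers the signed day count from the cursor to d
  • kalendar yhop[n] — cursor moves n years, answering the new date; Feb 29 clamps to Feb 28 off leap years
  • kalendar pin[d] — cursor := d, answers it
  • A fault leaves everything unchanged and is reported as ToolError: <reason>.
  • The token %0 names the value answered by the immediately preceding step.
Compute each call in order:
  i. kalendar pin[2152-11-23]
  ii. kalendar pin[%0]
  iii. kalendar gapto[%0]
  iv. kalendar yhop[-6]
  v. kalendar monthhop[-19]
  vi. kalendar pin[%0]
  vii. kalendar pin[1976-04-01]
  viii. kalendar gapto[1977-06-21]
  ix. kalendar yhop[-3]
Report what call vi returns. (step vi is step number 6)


>>> kalendar pin d='2152-11-23'
[out] 2152-11-23
>>> kalendar pin d='%0'
[out] 2152-11-23
>>> kalendar gapto d='%0'
[out] 0
>>> kalendar yhop n='-6'
[out] 2146-11-23
>>> kalendar monthhop n='-19'
[out] 2145-04-23
>>> kalendar pin d='%0'
[out] 2145-04-23
>>> kalendar pin d='1976-04-01'
[out] 1976-04-01
>>> kalendar gapto d='1977-06-21'
[out] 446
>>> kalendar yhop n='-3'
[out] 1973-04-01

Answer: 2145-04-23


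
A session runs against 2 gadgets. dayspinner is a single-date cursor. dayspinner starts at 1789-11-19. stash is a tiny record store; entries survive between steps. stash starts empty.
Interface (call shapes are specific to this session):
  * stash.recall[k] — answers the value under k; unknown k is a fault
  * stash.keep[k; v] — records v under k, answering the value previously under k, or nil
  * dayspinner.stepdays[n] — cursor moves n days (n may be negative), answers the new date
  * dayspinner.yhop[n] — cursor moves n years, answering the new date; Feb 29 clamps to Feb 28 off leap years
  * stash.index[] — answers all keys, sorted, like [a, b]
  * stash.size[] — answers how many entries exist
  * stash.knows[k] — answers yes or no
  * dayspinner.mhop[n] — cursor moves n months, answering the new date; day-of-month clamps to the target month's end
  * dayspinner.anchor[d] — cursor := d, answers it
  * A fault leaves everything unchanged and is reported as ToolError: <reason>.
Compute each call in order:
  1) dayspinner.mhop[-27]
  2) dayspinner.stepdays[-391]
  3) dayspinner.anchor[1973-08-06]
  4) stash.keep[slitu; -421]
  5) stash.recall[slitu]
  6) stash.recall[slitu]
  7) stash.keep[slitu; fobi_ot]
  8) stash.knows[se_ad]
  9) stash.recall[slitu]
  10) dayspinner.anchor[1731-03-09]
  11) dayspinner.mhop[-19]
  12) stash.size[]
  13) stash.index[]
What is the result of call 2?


Answer: 1786-07-24

Derivation:
> mhop n: -27
  1787-08-19
> stepdays n: -391
  1786-07-24
> anchor d: 1973-08-06
  1973-08-06
> keep k: slitu v: -421
  nil
> recall k: slitu
  -421
> recall k: slitu
  -421
> keep k: slitu v: fobi_ot
  -421
> knows k: se_ad
  no
> recall k: slitu
  fobi_ot
> anchor d: 1731-03-09
  1731-03-09
> mhop n: -19
  1729-08-09
> size
  1
> index
  [slitu]


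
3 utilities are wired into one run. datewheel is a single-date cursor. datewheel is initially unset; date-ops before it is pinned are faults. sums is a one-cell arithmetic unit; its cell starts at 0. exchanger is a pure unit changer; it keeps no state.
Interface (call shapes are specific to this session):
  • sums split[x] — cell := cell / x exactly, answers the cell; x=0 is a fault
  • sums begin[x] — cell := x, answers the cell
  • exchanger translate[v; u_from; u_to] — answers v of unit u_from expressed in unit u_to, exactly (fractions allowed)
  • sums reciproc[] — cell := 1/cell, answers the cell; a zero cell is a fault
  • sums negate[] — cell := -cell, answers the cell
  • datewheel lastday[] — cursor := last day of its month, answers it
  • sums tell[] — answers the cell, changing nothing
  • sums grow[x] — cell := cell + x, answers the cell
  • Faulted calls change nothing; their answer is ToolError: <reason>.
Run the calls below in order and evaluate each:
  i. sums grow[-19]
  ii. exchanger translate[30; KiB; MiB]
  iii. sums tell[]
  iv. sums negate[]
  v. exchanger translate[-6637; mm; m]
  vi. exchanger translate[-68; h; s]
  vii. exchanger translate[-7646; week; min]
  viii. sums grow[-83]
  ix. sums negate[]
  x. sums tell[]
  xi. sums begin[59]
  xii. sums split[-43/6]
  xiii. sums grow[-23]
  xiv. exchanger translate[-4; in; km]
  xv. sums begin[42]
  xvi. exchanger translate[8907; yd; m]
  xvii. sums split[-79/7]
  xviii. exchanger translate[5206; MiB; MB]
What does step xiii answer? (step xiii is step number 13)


Next I call sums grow(x: -19), → -19.
I call exchanger translate(v: 30, u_from: KiB, u_to: MiB), giving 15/512.
Now I run sums tell, which returns -19.
Calling sums negate, and see 19.
Calling exchanger translate(v: -6637, u_from: mm, u_to: m): -6637/1000.
I call exchanger translate(v: -68, u_from: h, u_to: s), which returns -244800.
Invoking exchanger translate(v: -7646, u_from: week, u_to: min), which returns -77071680.
Using sums grow(x: -83), and observe -64.
I invoke sums negate, giving 64.
I invoke sums tell(), and get 64.
I use sums begin(x: 59), and see 59.
Calling sums split(x: -43/6): -354/43.
I invoke sums grow(x: -23), → -1343/43.
Next I call exchanger translate(v: -4, u_from: in, u_to: km), yielding -127/1250000.
I call sums begin(x: 42), yielding 42.
I run exchanger translate(v: 8907, u_from: yd, u_to: m), and see 10180701/1250.
Using sums split(x: -79/7): -294/79.
I use exchanger translate(v: 5206, u_from: MiB, u_to: MB), and get 85295104/15625.

Answer: -1343/43


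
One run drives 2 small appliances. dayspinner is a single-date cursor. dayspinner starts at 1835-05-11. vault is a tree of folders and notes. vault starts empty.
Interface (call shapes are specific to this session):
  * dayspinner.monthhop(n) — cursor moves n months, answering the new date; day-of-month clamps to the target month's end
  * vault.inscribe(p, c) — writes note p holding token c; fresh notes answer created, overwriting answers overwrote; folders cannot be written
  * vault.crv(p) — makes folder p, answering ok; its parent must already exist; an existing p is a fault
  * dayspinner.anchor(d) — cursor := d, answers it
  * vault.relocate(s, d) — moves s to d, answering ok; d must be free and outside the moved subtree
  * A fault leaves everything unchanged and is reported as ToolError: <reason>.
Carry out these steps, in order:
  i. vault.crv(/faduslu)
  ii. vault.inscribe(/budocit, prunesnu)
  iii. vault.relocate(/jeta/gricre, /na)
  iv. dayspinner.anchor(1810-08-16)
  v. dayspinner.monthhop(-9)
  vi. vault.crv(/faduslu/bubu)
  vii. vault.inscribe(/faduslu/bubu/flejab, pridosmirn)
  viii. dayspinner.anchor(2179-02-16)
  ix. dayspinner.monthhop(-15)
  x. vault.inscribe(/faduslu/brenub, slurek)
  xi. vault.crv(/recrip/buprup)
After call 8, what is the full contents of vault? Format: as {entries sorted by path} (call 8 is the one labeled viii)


-- vault.crv(p→/faduslu) -> ok
-- vault.inscribe(p→/budocit, c→prunesnu) -> created
-- vault.relocate(s→/jeta/gricre, d→/na) -> ToolError: not found
-- dayspinner.anchor(d→1810-08-16) -> 1810-08-16
-- dayspinner.monthhop(n→-9) -> 1809-11-16
-- vault.crv(p→/faduslu/bubu) -> ok
-- vault.inscribe(p→/faduslu/bubu/flejab, c→pridosmirn) -> created
-- dayspinner.anchor(d→2179-02-16) -> 2179-02-16
-- dayspinner.monthhop(n→-15) -> 2177-11-16
-- vault.inscribe(p→/faduslu/brenub, c→slurek) -> created
-- vault.crv(p→/recrip/buprup) -> ToolError: no parent

Answer: {budocit=prunesnu, faduslu/, faduslu/bubu/, faduslu/bubu/flejab=pridosmirn}


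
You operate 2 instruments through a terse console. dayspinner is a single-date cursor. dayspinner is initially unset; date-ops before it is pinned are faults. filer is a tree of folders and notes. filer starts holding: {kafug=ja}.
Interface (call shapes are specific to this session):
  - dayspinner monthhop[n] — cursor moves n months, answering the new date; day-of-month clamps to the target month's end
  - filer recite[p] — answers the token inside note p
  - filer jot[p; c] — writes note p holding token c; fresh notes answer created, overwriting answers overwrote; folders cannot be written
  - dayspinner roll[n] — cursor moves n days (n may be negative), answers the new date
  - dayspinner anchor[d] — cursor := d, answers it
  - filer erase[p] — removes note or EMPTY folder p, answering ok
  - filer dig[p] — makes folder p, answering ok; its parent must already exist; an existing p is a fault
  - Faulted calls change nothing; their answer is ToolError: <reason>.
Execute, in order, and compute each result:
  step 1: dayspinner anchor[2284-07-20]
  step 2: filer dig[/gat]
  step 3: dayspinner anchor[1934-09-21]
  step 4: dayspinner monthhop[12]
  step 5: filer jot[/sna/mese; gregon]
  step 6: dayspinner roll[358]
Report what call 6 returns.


Act: dayspinner anchor[d→2284-07-20]
Obs: 2284-07-20
Act: filer dig[p→/gat]
Obs: ok
Act: dayspinner anchor[d→1934-09-21]
Obs: 1934-09-21
Act: dayspinner monthhop[n→12]
Obs: 1935-09-21
Act: filer jot[p→/sna/mese; c→gregon]
Obs: ToolError: no parent
Act: dayspinner roll[n→358]
Obs: 1936-09-13

Answer: 1936-09-13


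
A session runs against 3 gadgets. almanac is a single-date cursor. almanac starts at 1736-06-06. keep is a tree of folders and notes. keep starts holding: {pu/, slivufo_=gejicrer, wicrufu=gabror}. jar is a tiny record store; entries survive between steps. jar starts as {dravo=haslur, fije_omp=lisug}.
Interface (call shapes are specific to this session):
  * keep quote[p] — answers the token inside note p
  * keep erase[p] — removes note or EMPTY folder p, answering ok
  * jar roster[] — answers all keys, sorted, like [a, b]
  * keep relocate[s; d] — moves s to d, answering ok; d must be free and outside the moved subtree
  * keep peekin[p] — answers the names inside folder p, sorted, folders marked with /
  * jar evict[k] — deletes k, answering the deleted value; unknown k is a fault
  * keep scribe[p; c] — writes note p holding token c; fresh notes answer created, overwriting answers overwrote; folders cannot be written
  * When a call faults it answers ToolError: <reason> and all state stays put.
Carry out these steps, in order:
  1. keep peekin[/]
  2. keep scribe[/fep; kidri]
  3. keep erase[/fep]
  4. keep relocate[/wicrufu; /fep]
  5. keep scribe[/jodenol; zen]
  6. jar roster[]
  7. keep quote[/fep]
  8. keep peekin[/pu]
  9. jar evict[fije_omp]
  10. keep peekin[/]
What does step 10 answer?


Answer: [fep, jodenol, pu/, slivufo_]

Derivation:
% 1. keep peekin(p→/) == [pu/, slivufo_, wicrufu]
% 2. keep scribe(p→/fep, c→kidri) == created
% 3. keep erase(p→/fep) == ok
% 4. keep relocate(s→/wicrufu, d→/fep) == ok
% 5. keep scribe(p→/jodenol, c→zen) == created
% 6. jar roster() == [dravo, fije_omp]
% 7. keep quote(p→/fep) == gabror
% 8. keep peekin(p→/pu) == []
% 9. jar evict(k→fije_omp) == lisug
% 10. keep peekin(p→/) == [fep, jodenol, pu/, slivufo_]


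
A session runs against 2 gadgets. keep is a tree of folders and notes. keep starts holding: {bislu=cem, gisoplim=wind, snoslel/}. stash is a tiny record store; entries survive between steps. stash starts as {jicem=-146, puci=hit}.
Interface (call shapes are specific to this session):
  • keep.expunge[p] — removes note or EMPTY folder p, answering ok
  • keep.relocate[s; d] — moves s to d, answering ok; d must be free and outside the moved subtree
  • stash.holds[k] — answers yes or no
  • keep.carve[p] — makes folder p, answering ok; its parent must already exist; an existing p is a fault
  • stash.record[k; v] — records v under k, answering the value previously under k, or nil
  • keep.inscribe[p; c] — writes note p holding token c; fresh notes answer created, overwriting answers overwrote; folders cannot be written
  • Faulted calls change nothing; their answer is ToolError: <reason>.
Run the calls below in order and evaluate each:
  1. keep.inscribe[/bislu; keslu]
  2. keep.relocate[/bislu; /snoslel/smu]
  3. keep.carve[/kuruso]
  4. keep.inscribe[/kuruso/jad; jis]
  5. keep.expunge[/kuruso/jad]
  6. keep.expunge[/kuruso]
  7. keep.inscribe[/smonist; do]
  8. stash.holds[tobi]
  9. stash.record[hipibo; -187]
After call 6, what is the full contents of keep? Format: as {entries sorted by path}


Answer: {gisoplim=wind, snoslel/, snoslel/smu=keslu}

Derivation:
CALL keep.inscribe[p=/bislu; c=keslu]
RET  overwrote
CALL keep.relocate[s=/bislu; d=/snoslel/smu]
RET  ok
CALL keep.carve[p=/kuruso]
RET  ok
CALL keep.inscribe[p=/kuruso/jad; c=jis]
RET  created
CALL keep.expunge[p=/kuruso/jad]
RET  ok
CALL keep.expunge[p=/kuruso]
RET  ok
CALL keep.inscribe[p=/smonist; c=do]
RET  created
CALL stash.holds[k=tobi]
RET  no
CALL stash.record[k=hipibo; v=-187]
RET  nil


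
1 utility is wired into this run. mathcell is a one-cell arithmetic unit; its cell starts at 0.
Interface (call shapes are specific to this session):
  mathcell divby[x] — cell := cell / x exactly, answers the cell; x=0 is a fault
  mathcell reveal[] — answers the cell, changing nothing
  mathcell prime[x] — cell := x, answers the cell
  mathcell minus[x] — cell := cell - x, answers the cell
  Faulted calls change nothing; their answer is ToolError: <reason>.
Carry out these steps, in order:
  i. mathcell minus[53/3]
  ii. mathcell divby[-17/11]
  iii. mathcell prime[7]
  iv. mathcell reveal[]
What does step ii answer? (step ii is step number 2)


% mathcell minus(x='53/3') => -53/3
% mathcell divby(x='-17/11') => 583/51
% mathcell prime(x='7') => 7
% mathcell reveal() => 7

Answer: 583/51


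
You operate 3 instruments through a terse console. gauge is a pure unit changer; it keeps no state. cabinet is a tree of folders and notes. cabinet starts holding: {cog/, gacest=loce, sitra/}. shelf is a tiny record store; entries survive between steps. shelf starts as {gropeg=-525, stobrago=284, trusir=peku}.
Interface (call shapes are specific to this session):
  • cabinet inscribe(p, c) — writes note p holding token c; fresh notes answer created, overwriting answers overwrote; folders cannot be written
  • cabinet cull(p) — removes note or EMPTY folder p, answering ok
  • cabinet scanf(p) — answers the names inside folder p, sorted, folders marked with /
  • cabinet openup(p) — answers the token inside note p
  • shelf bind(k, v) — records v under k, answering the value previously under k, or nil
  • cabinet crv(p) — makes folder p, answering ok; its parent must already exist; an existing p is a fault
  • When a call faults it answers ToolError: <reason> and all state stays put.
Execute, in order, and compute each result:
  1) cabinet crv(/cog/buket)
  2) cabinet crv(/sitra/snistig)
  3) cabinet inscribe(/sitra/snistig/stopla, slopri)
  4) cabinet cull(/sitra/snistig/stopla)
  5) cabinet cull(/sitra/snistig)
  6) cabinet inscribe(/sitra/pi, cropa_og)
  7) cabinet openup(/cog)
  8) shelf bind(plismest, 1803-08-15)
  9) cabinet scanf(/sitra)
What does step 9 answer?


Answer: [pi]

Derivation:
I call cabinet crv(p→/cog/buket), → ok.
I call cabinet crv(p→/sitra/snistig), giving ok.
I invoke cabinet inscribe(p→/sitra/snistig/stopla, c→slopri), and observe created.
I invoke cabinet cull(p→/sitra/snistig/stopla), — result: ok.
Invoking cabinet cull(p→/sitra/snistig), → ok.
I use cabinet inscribe(p→/sitra/pi, c→cropa_og), — result: created.
I try cabinet openup(p→/cog), yielding ToolError: is a directory.
I call shelf bind(k→plismest, v→1803-08-15), giving nil.
I use cabinet scanf(p→/sitra), → [pi].


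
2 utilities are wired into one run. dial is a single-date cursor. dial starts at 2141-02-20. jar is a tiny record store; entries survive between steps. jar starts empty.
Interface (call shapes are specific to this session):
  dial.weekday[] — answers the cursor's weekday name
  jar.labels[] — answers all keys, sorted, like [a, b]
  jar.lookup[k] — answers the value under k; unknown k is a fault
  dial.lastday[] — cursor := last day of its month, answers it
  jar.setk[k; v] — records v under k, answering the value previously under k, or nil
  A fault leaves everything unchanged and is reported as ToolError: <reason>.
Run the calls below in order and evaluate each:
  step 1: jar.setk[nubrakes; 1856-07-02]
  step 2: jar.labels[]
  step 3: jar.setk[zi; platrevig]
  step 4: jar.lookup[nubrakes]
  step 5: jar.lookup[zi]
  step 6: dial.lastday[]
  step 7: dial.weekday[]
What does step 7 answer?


// jar.setk(k='nubrakes', v='1856-07-02') : nil
// jar.labels() : [nubrakes]
// jar.setk(k='zi', v='platrevig') : nil
// jar.lookup(k='nubrakes') : 1856-07-02
// jar.lookup(k='zi') : platrevig
// dial.lastday() : 2141-02-28
// dial.weekday() : Tuesday

Answer: Tuesday


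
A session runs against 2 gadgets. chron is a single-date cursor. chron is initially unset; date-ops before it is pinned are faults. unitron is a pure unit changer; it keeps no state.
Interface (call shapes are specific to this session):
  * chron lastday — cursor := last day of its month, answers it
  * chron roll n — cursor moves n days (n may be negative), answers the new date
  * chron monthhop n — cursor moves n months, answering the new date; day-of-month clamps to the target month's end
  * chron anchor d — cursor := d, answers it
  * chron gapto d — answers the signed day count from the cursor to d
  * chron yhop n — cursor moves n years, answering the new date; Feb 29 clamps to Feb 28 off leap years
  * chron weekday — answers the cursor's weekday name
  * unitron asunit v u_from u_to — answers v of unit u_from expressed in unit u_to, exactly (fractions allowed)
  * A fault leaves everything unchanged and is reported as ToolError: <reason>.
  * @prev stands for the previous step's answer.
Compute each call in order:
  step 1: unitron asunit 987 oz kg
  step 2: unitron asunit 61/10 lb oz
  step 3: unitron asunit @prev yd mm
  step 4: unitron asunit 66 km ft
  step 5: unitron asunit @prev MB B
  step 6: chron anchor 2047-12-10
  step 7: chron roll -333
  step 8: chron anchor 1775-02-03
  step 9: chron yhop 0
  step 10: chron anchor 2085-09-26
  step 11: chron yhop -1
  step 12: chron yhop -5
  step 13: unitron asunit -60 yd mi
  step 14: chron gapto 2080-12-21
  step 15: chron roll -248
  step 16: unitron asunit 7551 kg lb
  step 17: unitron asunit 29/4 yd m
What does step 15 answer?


// unitron asunit(v=987, u_from=oz, u_to=kg) == 44769566919/1600000000
// unitron asunit(v=61/10, u_from=lb, u_to=oz) == 488/5
// unitron asunit(v=@prev, u_from=yd, u_to=mm) == 2231136/25
// unitron asunit(v=66, u_from=km, u_to=ft) == 27500000/127
// unitron asunit(v=@prev, u_from=MB, u_to=B) == 27500000000000/127
// chron anchor(d=2047-12-10) == 2047-12-10
// chron roll(n=-333) == 2047-01-11
// chron anchor(d=1775-02-03) == 1775-02-03
// chron yhop(n=0) == 1775-02-03
// chron anchor(d=2085-09-26) == 2085-09-26
// chron yhop(n=-1) == 2084-09-26
// chron yhop(n=-5) == 2079-09-26
// unitron asunit(v=-60, u_from=yd, u_to=mi) == -3/88
// chron gapto(d=2080-12-21) == 452
// chron roll(n=-248) == 2079-01-21
// unitron asunit(v=7551, u_from=kg, u_to=lb) == 755100000000/45359237
// unitron asunit(v=29/4, u_from=yd, u_to=m) == 33147/5000

Answer: 2079-01-21


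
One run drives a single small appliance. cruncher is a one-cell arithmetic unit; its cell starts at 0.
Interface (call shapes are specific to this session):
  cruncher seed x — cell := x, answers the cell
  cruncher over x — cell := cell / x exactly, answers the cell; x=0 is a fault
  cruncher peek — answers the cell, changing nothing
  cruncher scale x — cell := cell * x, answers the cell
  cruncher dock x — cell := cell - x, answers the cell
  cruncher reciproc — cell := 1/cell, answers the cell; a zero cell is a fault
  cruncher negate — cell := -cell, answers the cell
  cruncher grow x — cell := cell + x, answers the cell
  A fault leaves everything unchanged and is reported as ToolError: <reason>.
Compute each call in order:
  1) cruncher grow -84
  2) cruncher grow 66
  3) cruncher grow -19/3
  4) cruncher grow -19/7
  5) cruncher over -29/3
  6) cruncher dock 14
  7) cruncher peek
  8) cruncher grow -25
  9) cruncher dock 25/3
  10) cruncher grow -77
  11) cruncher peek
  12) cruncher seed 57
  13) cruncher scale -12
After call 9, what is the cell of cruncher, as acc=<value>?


Next I call cruncher grow with x: -84, which returns -84.
Using cruncher grow with x: 66, which returns -18.
Now I run cruncher grow with x: -19/3, and get -73/3.
Using cruncher grow with x: -19/7, yielding -568/21.
I try cruncher over with x: -29/3, yielding 568/203.
I use cruncher dock with x: 14, and get -2274/203.
I use cruncher peek(), → -2274/203.
Then cruncher grow with x: -25, → -7349/203.
Then cruncher dock with x: 25/3: -27122/609.
Now I run cruncher grow with x: -77, → -74015/609.
Now I run cruncher peek(), → -74015/609.
I run cruncher seed with x: 57, → 57.
Next I call cruncher scale with x: -12, and observe -684.

Answer: acc=-27122/609


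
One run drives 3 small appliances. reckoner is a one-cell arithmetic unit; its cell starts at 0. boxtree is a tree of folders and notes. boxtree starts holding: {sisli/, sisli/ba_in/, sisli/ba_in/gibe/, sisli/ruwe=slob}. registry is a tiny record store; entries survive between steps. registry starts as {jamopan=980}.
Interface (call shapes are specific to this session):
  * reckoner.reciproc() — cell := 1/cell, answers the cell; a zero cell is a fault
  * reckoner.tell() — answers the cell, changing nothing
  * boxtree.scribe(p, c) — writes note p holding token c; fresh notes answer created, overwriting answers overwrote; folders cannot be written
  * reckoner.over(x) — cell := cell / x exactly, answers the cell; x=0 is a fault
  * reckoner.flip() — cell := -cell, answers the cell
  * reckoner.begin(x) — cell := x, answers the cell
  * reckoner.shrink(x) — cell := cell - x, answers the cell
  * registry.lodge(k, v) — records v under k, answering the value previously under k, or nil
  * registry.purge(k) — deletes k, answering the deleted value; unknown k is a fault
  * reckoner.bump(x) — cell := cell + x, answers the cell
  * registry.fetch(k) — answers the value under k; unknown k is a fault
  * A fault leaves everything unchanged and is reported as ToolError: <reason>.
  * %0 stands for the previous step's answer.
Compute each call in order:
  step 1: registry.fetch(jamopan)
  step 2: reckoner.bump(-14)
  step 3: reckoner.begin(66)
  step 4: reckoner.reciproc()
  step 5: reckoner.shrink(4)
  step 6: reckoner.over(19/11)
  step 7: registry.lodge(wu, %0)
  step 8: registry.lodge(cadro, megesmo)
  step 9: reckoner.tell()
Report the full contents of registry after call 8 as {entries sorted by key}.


CALL fetch[k: jamopan]
RET  980
CALL bump[x: -14]
RET  -14
CALL begin[x: 66]
RET  66
CALL reciproc[]
RET  1/66
CALL shrink[x: 4]
RET  -263/66
CALL over[x: 19/11]
RET  -263/114
CALL lodge[k: wu; v: %0]
RET  nil
CALL lodge[k: cadro; v: megesmo]
RET  nil
CALL tell[]
RET  -263/114

Answer: {cadro=megesmo, jamopan=980, wu=-263/114}


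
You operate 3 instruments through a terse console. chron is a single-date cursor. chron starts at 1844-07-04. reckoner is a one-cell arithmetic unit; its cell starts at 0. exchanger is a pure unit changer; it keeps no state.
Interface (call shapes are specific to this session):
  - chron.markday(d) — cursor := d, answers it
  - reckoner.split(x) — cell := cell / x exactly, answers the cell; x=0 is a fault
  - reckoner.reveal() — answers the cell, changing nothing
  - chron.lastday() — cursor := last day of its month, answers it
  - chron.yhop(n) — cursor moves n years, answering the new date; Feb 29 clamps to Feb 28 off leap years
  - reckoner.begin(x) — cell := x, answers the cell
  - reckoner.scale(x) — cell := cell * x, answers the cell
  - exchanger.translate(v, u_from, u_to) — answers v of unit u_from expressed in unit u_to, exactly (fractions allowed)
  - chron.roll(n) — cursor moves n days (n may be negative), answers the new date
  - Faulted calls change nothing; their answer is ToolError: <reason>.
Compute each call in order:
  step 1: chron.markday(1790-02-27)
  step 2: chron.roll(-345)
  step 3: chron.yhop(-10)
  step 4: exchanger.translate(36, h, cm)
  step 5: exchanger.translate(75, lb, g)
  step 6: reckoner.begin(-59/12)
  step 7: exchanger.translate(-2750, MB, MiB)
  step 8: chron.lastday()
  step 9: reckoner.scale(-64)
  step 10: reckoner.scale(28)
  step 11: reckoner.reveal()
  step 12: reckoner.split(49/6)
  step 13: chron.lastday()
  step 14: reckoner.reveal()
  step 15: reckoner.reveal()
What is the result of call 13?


Do: chron.markday[d=1790-02-27]
See: 1790-02-27
Do: chron.roll[n=-345]
See: 1789-03-19
Do: chron.yhop[n=-10]
See: 1779-03-19
Do: exchanger.translate[v=36; u_from=h; u_to=cm]
See: ToolError: incompatible units
Do: exchanger.translate[v=75; u_from=lb; u_to=g]
See: 136077711/4000
Do: reckoner.begin[x=-59/12]
See: -59/12
Do: exchanger.translate[v=-2750; u_from=MB; u_to=MiB]
See: -21484375/8192
Do: chron.lastday[]
See: 1779-03-31
Do: reckoner.scale[x=-64]
See: 944/3
Do: reckoner.scale[x=28]
See: 26432/3
Do: reckoner.reveal[]
See: 26432/3
Do: reckoner.split[x=49/6]
See: 7552/7
Do: chron.lastday[]
See: 1779-03-31
Do: reckoner.reveal[]
See: 7552/7
Do: reckoner.reveal[]
See: 7552/7

Answer: 1779-03-31


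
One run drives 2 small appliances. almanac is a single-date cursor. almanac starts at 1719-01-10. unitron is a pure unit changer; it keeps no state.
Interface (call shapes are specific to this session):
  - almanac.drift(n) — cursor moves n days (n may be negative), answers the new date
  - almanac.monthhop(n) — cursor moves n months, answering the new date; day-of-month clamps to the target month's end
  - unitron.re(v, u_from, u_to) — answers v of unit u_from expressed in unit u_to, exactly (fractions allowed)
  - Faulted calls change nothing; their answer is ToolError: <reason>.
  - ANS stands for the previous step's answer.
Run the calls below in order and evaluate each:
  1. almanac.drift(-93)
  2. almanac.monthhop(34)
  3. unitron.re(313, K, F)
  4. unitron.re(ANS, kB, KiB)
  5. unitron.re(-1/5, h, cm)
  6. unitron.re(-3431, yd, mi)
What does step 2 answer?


Answer: 1721-08-09

Derivation:
Do: almanac.drift[n=-93]
See: 1718-10-09
Do: almanac.monthhop[n=34]
See: 1721-08-09
Do: unitron.re[v=313; u_from=K; u_to=F]
See: 10373/100
Do: unitron.re[v=ANS; u_from=kB; u_to=KiB]
See: 51865/512
Do: unitron.re[v=-1/5; u_from=h; u_to=cm]
See: ToolError: incompatible units
Do: unitron.re[v=-3431; u_from=yd; u_to=mi]
See: -3431/1760


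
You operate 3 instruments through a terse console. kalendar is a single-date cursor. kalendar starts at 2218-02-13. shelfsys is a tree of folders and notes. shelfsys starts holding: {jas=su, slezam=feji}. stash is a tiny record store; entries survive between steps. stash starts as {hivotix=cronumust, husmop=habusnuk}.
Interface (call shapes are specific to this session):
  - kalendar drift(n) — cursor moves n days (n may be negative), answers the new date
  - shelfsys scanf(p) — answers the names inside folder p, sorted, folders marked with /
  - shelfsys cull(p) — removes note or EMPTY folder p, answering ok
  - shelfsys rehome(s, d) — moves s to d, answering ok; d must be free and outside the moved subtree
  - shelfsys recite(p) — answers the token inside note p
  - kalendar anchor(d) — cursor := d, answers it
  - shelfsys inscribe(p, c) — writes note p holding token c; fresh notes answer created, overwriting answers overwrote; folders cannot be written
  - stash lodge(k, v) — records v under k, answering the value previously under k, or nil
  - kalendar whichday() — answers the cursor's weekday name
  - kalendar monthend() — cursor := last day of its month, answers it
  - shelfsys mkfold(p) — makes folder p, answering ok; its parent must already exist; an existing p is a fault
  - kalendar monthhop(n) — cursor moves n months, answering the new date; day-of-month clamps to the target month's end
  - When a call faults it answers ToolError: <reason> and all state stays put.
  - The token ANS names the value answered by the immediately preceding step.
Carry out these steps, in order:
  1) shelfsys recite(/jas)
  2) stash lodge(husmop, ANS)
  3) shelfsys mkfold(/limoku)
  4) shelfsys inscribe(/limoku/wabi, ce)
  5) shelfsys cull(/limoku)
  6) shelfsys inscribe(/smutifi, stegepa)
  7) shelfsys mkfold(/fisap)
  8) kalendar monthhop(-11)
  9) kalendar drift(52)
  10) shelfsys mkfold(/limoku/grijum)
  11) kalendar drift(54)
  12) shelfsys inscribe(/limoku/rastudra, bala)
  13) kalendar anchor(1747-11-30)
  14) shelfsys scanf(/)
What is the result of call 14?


// 1. shelfsys recite(p→/jas) ~> su
// 2. stash lodge(k→husmop, v→ANS) ~> habusnuk
// 3. shelfsys mkfold(p→/limoku) ~> ok
// 4. shelfsys inscribe(p→/limoku/wabi, c→ce) ~> created
// 5. shelfsys cull(p→/limoku) ~> ToolError: not empty
// 6. shelfsys inscribe(p→/smutifi, c→stegepa) ~> created
// 7. shelfsys mkfold(p→/fisap) ~> ok
// 8. kalendar monthhop(n→-11) ~> 2217-03-13
// 9. kalendar drift(n→52) ~> 2217-05-04
// 10. shelfsys mkfold(p→/limoku/grijum) ~> ok
// 11. kalendar drift(n→54) ~> 2217-06-27
// 12. shelfsys inscribe(p→/limoku/rastudra, c→bala) ~> created
// 13. kalendar anchor(d→1747-11-30) ~> 1747-11-30
// 14. shelfsys scanf(p→/) ~> [fisap/, jas, limoku/, slezam, smutifi]

Answer: [fisap/, jas, limoku/, slezam, smutifi]


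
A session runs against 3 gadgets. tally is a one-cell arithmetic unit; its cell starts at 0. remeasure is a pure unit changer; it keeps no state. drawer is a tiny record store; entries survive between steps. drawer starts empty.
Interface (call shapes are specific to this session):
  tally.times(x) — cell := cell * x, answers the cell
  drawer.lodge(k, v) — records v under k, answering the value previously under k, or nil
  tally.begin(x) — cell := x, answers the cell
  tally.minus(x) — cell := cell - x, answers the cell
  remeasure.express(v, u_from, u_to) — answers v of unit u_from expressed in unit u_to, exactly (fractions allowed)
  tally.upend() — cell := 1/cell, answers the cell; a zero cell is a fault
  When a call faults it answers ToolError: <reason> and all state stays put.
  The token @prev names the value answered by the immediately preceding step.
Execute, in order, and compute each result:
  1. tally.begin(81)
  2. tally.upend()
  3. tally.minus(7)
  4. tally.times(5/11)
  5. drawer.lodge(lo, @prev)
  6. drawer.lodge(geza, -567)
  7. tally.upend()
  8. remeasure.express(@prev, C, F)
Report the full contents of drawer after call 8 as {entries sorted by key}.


Answer: {geza=-567, lo=-2830/891}

Derivation:
CALL tally.begin[x=81]
RET  81
CALL tally.upend[]
RET  1/81
CALL tally.minus[x=7]
RET  -566/81
CALL tally.times[x=5/11]
RET  -2830/891
CALL drawer.lodge[k=lo; v=@prev]
RET  nil
CALL drawer.lodge[k=geza; v=-567]
RET  nil
CALL tally.upend[]
RET  -891/2830
CALL remeasure.express[v=@prev; u_from=C; u_to=F]
RET  444781/14150
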